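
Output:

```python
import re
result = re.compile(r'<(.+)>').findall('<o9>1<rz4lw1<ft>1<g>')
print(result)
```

['o9>1<rz4lw1<ft>1<g']

Scanning left to right: at [0:20] match '<o9>1<rz4lw1<ft>1<g>', group 1 = 'o9>1<rz4lw1<ft>1<g'.
`findall` collects group 1 from the one match (1 total).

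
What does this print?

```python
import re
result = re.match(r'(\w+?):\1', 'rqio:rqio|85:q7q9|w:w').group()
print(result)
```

`\1` is not a pattern — it's the concrete string captured by group 1, re-applied verbatim.
With `match`, the pattern is implicitly anchored at the beginning.
The match spans [0:9] → 'rqio:rqio'.
Captured: group 1 = 'rqio'.

rqio:rqio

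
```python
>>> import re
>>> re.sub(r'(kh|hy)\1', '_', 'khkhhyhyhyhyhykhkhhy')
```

'___hy_hy'

After group 1 captures some text, `\1` only succeeds where that same text appears again.
Matches: at [0:4] → 'khkh'; at [4:8] → 'hyhy'; at [8:12] → 'hyhy'; at [14:18] → 'khkh'.
Each match is replaced by '_'.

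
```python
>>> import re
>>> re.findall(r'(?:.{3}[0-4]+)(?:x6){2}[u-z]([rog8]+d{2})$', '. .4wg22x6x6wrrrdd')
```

['rrrdd']

The pattern matches exactly 3 of any character, then one or more of a character in [0-4] (non-capturing group); then the literal 'x6' repeated 2 times, then a character in [u-z]; then one or more of one of [rog8], then exactly 2 of a literal 'd' (captured); then anchored at the end.
Matches: at [3:18] match '4wg22x6x6wrrrdd', group 1 = 'rrrdd'.
With a single group, `findall` returns only what that group captured — 1 item.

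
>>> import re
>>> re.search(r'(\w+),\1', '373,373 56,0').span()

(0, 7)

After group 1 captures some text, `\1` only succeeds where that same text appears again.
The match spans [0:7] → '373,373'.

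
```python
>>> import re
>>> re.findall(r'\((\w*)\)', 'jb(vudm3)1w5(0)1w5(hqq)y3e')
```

['vudm3', '0', 'hqq']

Scanning left to right: at [2:9] match '(vudm3)', group 1 = 'vudm3'; at [12:15] match '(0)', group 1 = '0'; at [18:23] match '(hqq)', group 1 = 'hqq'.
One capturing group, so `findall` returns just the captured substring from each match — 3 in all.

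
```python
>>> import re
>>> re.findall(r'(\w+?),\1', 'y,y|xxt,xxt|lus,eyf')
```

`\1` is not a pattern — it's the concrete string captured by group 1, re-applied verbatim.
`findall` collects group 1 from each match (2 total).

['y', 'xxt']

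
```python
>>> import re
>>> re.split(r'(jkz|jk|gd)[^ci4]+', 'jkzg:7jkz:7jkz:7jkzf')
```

`|` is ordered: at each position the engine commits to the first alternative that works.
`re.split` interleaves the captured-group text with the surrounding fragments.

['', 'jkz', '']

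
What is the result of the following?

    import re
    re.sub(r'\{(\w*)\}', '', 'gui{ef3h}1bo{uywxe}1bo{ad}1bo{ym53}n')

'gui1bo1bo1bon'

Matches: at [3:9] → '{ef3h}'; at [12:19] → '{uywxe}'; at [22:26] → '{ad}'; at [29:35] → '{ym53}'.
Every occurrence is swapped for ''.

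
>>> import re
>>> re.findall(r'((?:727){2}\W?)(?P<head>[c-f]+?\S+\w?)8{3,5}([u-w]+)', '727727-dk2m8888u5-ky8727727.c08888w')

The pattern matches the literal '727' repeated 2 times, then optionally a non-word character (captured); then one or more of a character in [c-f] (lazy), then one or more of a non-whitespace character, then optionally a word character (captured as 'head'); then 3 to 5 of a literal '8'; then one or more of a character in [u-w] (captured).
Multiple groups make `findall` return tuples — one 3-tuple for the one match.

[('727727-', 'dk2m8888u5-ky8727727.c08', 'w')]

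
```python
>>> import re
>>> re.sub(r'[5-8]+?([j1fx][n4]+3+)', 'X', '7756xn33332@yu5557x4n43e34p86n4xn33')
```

'X2@yuXe34p86n4xn33'

Pattern: one or more of a character in [5-8] (lazy); then one of [j1fx], then one or more of one of [n4], then one or more of the literal '3' (captured).
`sub` substitutes 'X' at each match site.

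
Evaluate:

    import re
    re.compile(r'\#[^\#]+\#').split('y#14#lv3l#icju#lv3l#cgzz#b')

The string is cut at each match, leaving 4 pieces.

['y', 'lv3l', 'lv3l', 'b']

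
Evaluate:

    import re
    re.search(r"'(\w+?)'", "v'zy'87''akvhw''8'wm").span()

The match spans [1:5] → "'zy'".

(1, 5)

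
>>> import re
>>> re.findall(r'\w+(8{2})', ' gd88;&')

This matches one or more of a word character; then exactly 2 of a literal '8' (captured).
Matches: at [1:5] match 'gd88', group 1 = '88'.
With a single group, `findall` returns only what that group captured — 1 item.

['88']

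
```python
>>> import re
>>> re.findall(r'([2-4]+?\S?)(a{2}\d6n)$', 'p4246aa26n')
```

[('4246', 'aa26n')]

This matches one or more of a character in [2-4] (lazy), then optionally a non-whitespace character (captured); then exactly 2 of a literal 'a', then a digit, then the literal '6n' (captured); then anchored at the end.
With 2 capturing groups, `findall` returns a 2-tuple per match.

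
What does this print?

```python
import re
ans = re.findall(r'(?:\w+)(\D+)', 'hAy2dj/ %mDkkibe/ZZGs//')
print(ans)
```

['/ %mDkkibe/ZZGs//']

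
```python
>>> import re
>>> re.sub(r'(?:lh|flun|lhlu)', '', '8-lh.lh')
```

'8-.'

Matches: at [2:4] → 'lh'; at [5:7] → 'lh'.
Every occurrence is swapped for ''.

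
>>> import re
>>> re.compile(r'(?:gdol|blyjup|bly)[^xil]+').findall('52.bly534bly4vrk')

['bly534b']

Matches: at [3:10] → 'bly534b'.
With no groups in the pattern, `findall` gives back each whole match — 1 here.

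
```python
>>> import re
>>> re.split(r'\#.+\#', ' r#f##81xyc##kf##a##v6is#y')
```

Splitting on the pattern gives 2 pieces.

[' r', 'y']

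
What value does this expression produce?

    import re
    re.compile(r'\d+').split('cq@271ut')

The pattern matches one or more of a digit.
`split` removes every match and returns the 2 fragments in between.

['cq@', 'ut']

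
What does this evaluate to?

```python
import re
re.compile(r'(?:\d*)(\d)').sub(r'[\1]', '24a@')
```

Pattern: zero or more of a digit (non-capturing group); then a digit (captured).
The replacement refers to a captured group, so each match is rewritten using its own captured text.

'[4]a@'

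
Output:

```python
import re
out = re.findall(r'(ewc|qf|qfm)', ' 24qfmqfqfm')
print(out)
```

['qf', 'qf', 'qf']

The regex engine tests alternatives in the order written; an earlier branch that matches wins even if a later one would match more.
Scanning left to right: at [3:5] match 'qf', group 1 = 'qf'; at [6:8] match 'qf', group 1 = 'qf'; at [8:10] match 'qf', group 1 = 'qf'.
Because there's exactly one group, `findall` drops the full match and keeps group 1 from each hit.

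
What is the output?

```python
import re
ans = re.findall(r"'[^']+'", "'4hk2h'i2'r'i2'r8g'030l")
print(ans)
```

Scanning left to right: at [0:7] → "'4hk2h'"; at [9:12] → "'r'"; at [14:19] → "'r8g'".
`findall` yields the raw match text (3 of them) because the pattern has no groups.

["'4hk2h'", "'r'", "'r8g'"]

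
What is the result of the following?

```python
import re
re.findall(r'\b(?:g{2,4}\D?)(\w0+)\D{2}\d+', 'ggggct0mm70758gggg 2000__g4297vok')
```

['t0']

With a single group, `findall` returns only what that group captured — 1 item.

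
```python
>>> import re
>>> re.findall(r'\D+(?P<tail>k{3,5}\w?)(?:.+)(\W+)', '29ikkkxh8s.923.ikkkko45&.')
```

[('kkkx', '.')]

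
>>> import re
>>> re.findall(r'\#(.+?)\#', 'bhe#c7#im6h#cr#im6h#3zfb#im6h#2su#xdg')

['c7', 'cr', '3zfb', '2su']

The `?` after the quantifier makes it lazy — it takes as little as possible before letting the rest of the pattern try.
Matches: at [3:7] match '#c7#', group 1 = 'c7'; at [11:15] match '#cr#', group 1 = 'cr'; at [19:25] match '#3zfb#', group 1 = '3zfb'; at [29:34] match '#2su#', group 1 = '2su'.
With a single group, `findall` returns only what that group captured — 4 items.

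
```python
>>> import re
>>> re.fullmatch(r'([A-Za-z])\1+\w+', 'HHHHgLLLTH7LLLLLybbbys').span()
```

`\1` has to match the exact text group 1 already captured.
`re.fullmatch` is like wrapping the pattern in `^…$` (in single-line mode).
The match spans [0:22] → 'HHHHgLLLTH7LLLLLybbbys'.
Captured: group 1 = 'H'.

(0, 22)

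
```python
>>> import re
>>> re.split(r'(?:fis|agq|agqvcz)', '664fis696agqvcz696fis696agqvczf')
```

['664', '696', 'vcz696', '696', 'vczf']

The regex engine tests alternatives in the order written; an earlier branch that matches wins even if a later one would match more.
Matches to split on: at [3:6] → 'fis'; at [9:12] → 'agq'; at [18:21] → 'fis'; at [24:27] → 'agq'.
`split` removes every match and returns the 5 fragments in between.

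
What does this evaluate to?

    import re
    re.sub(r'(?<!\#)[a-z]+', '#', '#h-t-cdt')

A negative assertion filters positions out without eating any characters.
Matches: at [3:4] → 't'; at [5:8] → 'cdt'.
Every occurrence is swapped for '#'.

'#h-#-#'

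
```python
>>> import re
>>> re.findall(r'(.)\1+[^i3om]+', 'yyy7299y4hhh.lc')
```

After group 1 captures some text, `\1` only succeeds where that same text appears again.
Scanning left to right: at [0:15] match 'yyy7299y4hhh.lc', group 1 = 'y'.
With a single group, `findall` returns only what that group captured — 1 item.

['y']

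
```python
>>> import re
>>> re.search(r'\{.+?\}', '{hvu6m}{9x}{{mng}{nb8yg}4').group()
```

The match spans [0:7] → '{hvu6m}'.

'{hvu6m}'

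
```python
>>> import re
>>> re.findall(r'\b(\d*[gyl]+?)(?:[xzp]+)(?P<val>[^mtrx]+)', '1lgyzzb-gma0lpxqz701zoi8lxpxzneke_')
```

Pattern: a word boundary (`\b`, zero-width); then zero or more of a digit, then one or more of one of [gyl] (lazy) (captured); then one or more of one of [xzp] (non-capturing group); then one or more of any character except [mtrx] (captured as 'val').
Walking the string: at [0:9] match '1lgyzzb-g', groups = ('1lgy', 'b-g').
`findall` packs the 2 group values into a tuple for every match.

[('1lgy', 'b-g')]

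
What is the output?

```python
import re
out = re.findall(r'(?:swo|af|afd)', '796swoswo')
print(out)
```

Walking the string: at [3:6] → 'swo'; at [6:9] → 'swo'.
No capturing groups, so `findall` returns the 2 full match strings.

['swo', 'swo']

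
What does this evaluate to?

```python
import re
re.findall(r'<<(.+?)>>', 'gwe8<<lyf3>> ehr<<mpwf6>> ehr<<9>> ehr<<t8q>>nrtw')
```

With the lazy modifier that quantifier settles for the fewest repetitions that let the rest of the pattern succeed (the atoms after it are unaffected and can still be greedy).
Walking the string: at [4:12] match '<<lyf3>>', group 1 = 'lyf3'; at [16:25] match '<<mpwf6>>', group 1 = 'mpwf6'; at [29:34] match '<<9>>', group 1 = '9'; at [38:45] match '<<t8q>>', group 1 = 't8q'.
Because there's exactly one group, `findall` drops the full match and keeps group 1 from each hit.

['lyf3', 'mpwf6', '9', 't8q']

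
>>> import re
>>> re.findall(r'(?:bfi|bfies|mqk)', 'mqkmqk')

No capturing groups, so `findall` returns the 2 full match strings.

['mqk', 'mqk']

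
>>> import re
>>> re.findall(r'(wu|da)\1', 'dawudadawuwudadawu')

['da', 'wu', 'da']

`\1` has to match the exact text group 1 already captured.
Walking the string: at [4:8] match 'dada', group 1 = 'da'; at [8:12] match 'wuwu', group 1 = 'wu'; at [12:16] match 'dada', group 1 = 'da'.
One capturing group, so `findall` returns just the captured substring from each match — 3 in all.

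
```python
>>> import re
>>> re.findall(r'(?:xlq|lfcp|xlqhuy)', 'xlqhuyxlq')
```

['xlq', 'xlq']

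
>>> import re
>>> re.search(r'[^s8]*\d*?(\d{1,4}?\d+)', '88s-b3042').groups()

('88',)

The match spans [0:2] → '88'.
Captured: group 1 = '88'.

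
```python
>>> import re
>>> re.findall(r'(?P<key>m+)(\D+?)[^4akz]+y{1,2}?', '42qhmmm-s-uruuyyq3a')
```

[('mmm', '-')]

The pattern matches one or more of a literal 'm' (captured as 'key'); then one or more of a non-digit (lazy) (captured); then one or more of any character except [4akz], then 1 to 2 of the literal 'y' (lazy).
A `+?`/`*?`/`{m,n}?` starts at its minimum and grows only as far as needed for what follows to match.
Matches: at [4:16] match 'mmm-s-uruuyy', groups = ('mmm', '-').
2 groups means the one result is a tuple of 2 captured strings — 1 here.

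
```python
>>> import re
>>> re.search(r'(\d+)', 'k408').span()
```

The pattern matches one or more of a digit (captured).
The match spans [1:4] → '408'.

(1, 4)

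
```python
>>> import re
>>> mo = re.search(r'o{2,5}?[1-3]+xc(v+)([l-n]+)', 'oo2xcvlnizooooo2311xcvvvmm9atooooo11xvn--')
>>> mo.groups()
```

Pattern: 2 to 5 of a literal 'o' (lazy), then one or more of a character in [1-3], then the literal 'xc'; then one or more of a literal 'v' (captured); then one or more of a character in [l-n] (captured).
`re.search` scans for the first position where the pattern succeeds.
The match spans [0:8] → 'oo2xcvln'.
Captured: group 1 = 'v', group 2 = 'ln'.

('v', 'ln')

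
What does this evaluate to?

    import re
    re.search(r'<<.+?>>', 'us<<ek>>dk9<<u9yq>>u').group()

'<<ek>>'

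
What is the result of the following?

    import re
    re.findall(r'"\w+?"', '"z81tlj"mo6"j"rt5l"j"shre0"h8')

Walking the string: at [0:8] → '"z81tlj"'; at [11:14] → '"j"'; at [18:21] → '"j"'.
With no groups in the pattern, `findall` gives back each whole match — 3 here.

['"z81tlj"', '"j"', '"j"']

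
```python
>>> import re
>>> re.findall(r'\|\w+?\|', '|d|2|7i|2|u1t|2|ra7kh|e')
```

Scanning left to right: at [0:3] → '|d|'; at [4:8] → '|7i|'; at [9:14] → '|u1t|'; at [15:22] → '|ra7kh|'.
With no groups in the pattern, `findall` gives back each whole match — 4 here.

['|d|', '|7i|', '|u1t|', '|ra7kh|']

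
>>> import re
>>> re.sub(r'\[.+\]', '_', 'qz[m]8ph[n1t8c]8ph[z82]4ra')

'qz_4ra'

Each match is replaced by '_'.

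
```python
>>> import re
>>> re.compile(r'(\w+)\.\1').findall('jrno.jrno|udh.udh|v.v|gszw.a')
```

['jrno', 'udh', 'v']

`\1` is not a pattern — it's the concrete string captured by group 1, re-applied verbatim.
With a single group, `findall` returns only what that group captured — 3 items.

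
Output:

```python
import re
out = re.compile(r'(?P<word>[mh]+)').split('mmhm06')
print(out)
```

['', 'mmhm', '06']

Pattern: one or more of one of [mh] (captured as 'word').
With a capturing group present, the delimiter's captured portion is kept in the result list.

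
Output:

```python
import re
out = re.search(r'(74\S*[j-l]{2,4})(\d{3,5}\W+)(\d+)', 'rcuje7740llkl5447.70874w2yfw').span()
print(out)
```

The pattern matches the literal '74', then zero or more of a non-whitespace character, then 2 to 4 of a character in [j-l] (captured); then 3 to 5 of a digit, then one or more of a non-word character (captured); then one or more of a digit (captured).
`re.search` tries every starting position until one works.
The match spans [6:23] → '740llkl5447.70874'.
Captured: group 1 = '740llkl', group 2 = '5447.', group 3 = '70874'.

(6, 23)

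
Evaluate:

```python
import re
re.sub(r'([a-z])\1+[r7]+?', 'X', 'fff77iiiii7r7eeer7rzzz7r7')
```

'X7Xr7X7rXr7'

`\1` has to match the exact text group 1 already captured.
Matches: at [0:4] → 'fff7'; at [5:11] → 'iiiii7'; at [13:17] → 'eeer'; at [19:23] → 'zzz7'.
`sub` substitutes 'X' at each match site.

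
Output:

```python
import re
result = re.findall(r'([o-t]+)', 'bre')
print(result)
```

This matches one or more of a character in [o-t] (captured).
Walking the string: at [1:2] match 'r', group 1 = 'r'.
One capturing group, so `findall` returns just the captured substring from the one match — 1 in all.

['r']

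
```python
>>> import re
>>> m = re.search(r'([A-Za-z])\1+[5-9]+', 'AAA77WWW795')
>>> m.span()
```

(0, 5)

The backreference `\1` re-matches whatever the first group consumed, character for character.
`search` walks the string left to right and returns the first match it finds.
The match spans [0:5] → 'AAA77'.
Captured: group 1 = 'A'.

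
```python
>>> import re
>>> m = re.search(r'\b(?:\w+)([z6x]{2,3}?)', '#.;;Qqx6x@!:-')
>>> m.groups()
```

The pattern matches a word boundary (`\b`, zero-width); then one or more of a word character (non-capturing group); then 2 to 3 of one of [z6x] (lazy) (captured).
`search` walks the string left to right and returns the first match it finds.
The match spans [4:9] → 'Qqx6x'.
Captured: group 1 = '6x'.

('6x',)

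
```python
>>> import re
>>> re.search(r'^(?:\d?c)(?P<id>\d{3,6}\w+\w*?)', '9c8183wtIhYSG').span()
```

The pattern matches anchored at the start of the string; then optionally a digit, then the literal 'c' (non-capturing group); then 3 to 6 of a digit, then one or more of a word character, then zero or more of a word character (lazy) (captured as 'id').
Unlike `match`, `search` isn't anchored — it looks for the pattern anywhere in the string.
The match spans [0:13] → '9c8183wtIhYSG'.
Captured: group 1 = '8183wtIhYSG'.

(0, 13)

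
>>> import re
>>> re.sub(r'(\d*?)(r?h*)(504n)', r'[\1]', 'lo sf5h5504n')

'lo sf5h[5]'

Pattern: zero or more of a digit (lazy) (captured); then optionally the literal 'r', then zero or more of the literal 'h' (captured); then the literal '50', then the literal '4n' (captured).
Matches: at [7:12] → '5504n'.
The replacement refers to a captured group, so each match is rewritten using its own captured text.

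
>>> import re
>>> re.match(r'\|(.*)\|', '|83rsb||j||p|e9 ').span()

With `match`, the pattern is implicitly anchored at the beginning.
The match spans [0:13] → '|83rsb||j||p|'.

(0, 13)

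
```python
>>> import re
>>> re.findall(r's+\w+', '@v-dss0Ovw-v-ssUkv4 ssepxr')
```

['ss0Ovw', 'ssUkv4', 'ssepxr']

`findall` yields the raw match text (3 of them) because the pattern has no groups.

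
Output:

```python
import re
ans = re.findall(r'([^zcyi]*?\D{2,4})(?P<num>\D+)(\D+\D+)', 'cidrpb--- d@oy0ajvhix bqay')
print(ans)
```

The pattern matches zero or more of any character except [zcyi] (lazy), then 2 to 4 of a non-digit (captured); then one or more of a non-digit (captured as 'num'); then one or more of a non-digit, then one or more of a non-digit (captured).
Scanning left to right: at [0:14] match 'cidrpb--- d@oy', groups = ('cidr', 'pb--- d@', 'oy'); at [14:26] match '0ajvhix bqay', groups = ('0ajvh', 'ix bq', 'ay').
3 groups means each result is a tuple of 3 captured strings — 2 here.

[('cidr', 'pb--- d@', 'oy'), ('0ajvh', 'ix bq', 'ay')]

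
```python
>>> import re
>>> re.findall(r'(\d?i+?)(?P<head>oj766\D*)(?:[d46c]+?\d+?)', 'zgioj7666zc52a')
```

[]

Multiple groups make `findall` return tuples — one 2-tuple for each match.
Nothing in the string satisfies the pattern, so the list is empty.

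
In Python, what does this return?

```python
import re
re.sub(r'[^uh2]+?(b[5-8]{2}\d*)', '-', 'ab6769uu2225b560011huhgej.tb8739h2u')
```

'-uu222-huh-h2u'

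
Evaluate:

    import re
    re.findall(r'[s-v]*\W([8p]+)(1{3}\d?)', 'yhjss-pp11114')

This matches zero or more of a character in [s-v], then a non-word character; then one or more of one of [8p] (captured); then exactly 3 of the literal '1', then optionally a digit (captured).
Walking the string: at [3:12] match 'ss-pp1111', groups = ('pp', '1111').
With 2 capturing groups, `findall` returns a 2-tuple per match.

[('pp', '1111')]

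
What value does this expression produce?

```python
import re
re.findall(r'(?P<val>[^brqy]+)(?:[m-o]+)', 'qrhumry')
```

The pattern matches one or more of any character except [brqy] (captured as 'val'); then one or more of a character in [m-o] (non-capturing group).
One capturing group, so `findall` returns just the captured substring from the one match — 1 in all.

['hu']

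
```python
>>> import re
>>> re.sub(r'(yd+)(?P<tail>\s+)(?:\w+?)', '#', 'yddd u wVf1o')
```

`sub` substitutes '#' at each match site.

'# wVf1o'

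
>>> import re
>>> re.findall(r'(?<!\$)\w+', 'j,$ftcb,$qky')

['j', 'tcb', 'ky']

A negative assertion filters positions out without eating any characters.
Matches: at [0:1] → 'j'; at [4:7] → 'tcb'; at [10:12] → 'ky'.
`findall` yields the raw match text (3 of them) because the pattern has no groups.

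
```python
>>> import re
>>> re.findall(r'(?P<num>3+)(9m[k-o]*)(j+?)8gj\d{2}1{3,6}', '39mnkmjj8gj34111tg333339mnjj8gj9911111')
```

Multiple groups make `findall` return tuples — one 3-tuple for each match.

[('3', '9mnkm', 'jj'), ('33333', '9mn', 'jj')]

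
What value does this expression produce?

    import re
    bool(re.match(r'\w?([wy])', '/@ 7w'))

False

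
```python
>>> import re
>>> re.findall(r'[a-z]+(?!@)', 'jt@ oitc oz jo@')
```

The negative lookahead/lookbehind blocks any match where the forbidden context is present.
No capturing groups, so `findall` returns the 4 full match strings.

['j', 'oitc', 'oz', 'j']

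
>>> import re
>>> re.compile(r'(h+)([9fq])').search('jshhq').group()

'hhq'

Pattern: one or more of a literal 'h' (captured); then one of [9fq] (captured).
`re.search` tries every starting position until one works.
The match spans [2:5] → 'hhq'.
Captured: group 1 = 'hh', group 2 = 'q'.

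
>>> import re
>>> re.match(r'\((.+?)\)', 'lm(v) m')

`match` is anchored at position 0; if the pattern doesn't fit there, it returns None.
Here the string doesn't start with a match, so the call returns None.

None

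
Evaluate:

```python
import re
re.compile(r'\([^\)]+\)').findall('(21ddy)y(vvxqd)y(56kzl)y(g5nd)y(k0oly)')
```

No capturing groups, so `findall` returns the 5 full match strings.

['(21ddy)', '(vvxqd)', '(56kzl)', '(g5nd)', '(k0oly)']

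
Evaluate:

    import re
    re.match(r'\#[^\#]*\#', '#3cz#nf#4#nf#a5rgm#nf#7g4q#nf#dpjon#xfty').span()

(0, 5)

`re.match` only tries the pattern at the start of the string.
The match spans [0:5] → '#3cz#'.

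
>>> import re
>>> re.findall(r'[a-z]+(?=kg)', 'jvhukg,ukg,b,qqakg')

['jvhu', 'u', 'qqa']

The positive lookaround only admits positions where the adjacent text matches; those characters stay outside the span.
Scanning left to right: at [0:4] → 'jvhu'; at [7:8] → 'u'; at [13:16] → 'qqa'.
`findall` yields the raw match text (3 of them) because the pattern has no groups.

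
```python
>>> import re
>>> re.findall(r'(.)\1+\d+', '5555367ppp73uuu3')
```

['5', 'p', 'u']

`\1` is not a pattern — it's the concrete string captured by group 1, re-applied verbatim.
Scanning left to right: at [0:7] match '5555367', group 1 = '5'; at [7:12] match 'ppp73', group 1 = 'p'; at [12:16] match 'uuu3', group 1 = 'u'.
Because there's exactly one group, `findall` drops the full match and keeps group 1 from each hit.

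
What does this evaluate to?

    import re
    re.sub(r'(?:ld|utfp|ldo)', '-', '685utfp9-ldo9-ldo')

The regex engine tests alternatives in the order written; an earlier branch that matches wins even if a later one would match more.
Every occurrence is swapped for '-'.

'685-9--o9--o'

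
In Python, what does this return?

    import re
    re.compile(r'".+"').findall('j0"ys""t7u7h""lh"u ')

No capturing groups, so `findall` returns the 1 full match string.

['"ys""t7u7h""lh"']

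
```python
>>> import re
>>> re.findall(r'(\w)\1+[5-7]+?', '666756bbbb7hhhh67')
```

['6', 'b', 'h']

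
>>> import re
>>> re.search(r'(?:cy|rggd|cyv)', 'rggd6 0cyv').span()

(0, 4)

The match spans [0:4] → 'rggd'.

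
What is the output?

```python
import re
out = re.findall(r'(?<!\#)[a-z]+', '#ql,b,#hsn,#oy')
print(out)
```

['l', 'b', 'sn', 'y']

Because the assertion is negative and zero-width, positions next to the forbidden text are skipped.
Since nothing is captured, `findall` lists the 4 matched substrings directly.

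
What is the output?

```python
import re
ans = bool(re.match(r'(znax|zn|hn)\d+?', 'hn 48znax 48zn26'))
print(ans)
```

False

`re.match` only tries the pattern at the start of the string.
Here the string doesn't start with a match, so the call returns None, and `bool(None)` is False.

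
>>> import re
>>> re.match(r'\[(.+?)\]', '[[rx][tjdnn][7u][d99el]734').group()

'[[rx]'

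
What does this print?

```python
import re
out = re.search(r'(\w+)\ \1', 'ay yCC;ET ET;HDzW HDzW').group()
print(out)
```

A backreference is literal: `\1` must see the identical characters the first group matched.
The match spans [1:4] → 'y y'.

y y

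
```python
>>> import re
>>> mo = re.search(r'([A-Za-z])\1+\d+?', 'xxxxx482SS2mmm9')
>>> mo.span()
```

(0, 6)

`\1` is not a pattern — it's the concrete string captured by group 1, re-applied verbatim.
`re.search` tries every starting position until one works.
The match spans [0:6] → 'xxxxx4'.
Captured: group 1 = 'x'.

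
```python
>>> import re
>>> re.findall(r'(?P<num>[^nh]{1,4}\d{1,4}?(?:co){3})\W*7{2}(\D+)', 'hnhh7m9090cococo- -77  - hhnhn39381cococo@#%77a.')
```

[('7m9090cococo', '  - hhnhn'), ('39381cococo', 'a.')]

Pattern: 1 to 4 of any character except [nh], then 1 to 4 of a digit (lazy), then the literal 'co' repeated 3 times (captured as 'num'); then zero or more of a non-word character, then exactly 2 of a literal '7'; then one or more of a non-digit (captured).
Matches: at [4:30] match '7m9090cococo- -77  - hhnhn', groups = ('7m9090cococo', '  - hhnhn'); at [30:48] match '39381cococo@#%77a.', groups = ('39381cococo', 'a.').
`findall` packs the 2 group values into a tuple for every match.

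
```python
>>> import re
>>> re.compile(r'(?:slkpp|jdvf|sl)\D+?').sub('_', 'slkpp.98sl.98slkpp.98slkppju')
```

Branches in `(...|...)` are attempted left-to-right; the first branch that allows the whole pattern to succeed is taken.
Matches: at [0:6] → 'slkpp.'; at [8:11] → 'sl.'; at [13:19] → 'slkpp.'; at [21:27] → 'slkppj'.
Each match is replaced by '_'.

'_98_98_98_u'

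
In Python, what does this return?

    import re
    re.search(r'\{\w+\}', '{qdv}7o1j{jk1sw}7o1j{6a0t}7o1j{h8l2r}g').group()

'{qdv}'

`re.search` scans for the first position where the pattern succeeds.
The match spans [0:5] → '{qdv}'.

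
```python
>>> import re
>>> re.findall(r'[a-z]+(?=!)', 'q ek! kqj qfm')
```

['ek']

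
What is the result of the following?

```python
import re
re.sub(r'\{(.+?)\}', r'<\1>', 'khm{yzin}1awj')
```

'khm<yzin>1awj'

`\1` in the replacement pulls in group 1's text for each match.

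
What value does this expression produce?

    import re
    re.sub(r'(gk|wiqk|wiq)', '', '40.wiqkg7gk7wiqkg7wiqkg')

'40.g77g7g'

Alternation tries branches left to right and keeps the first one that lets the overall match succeed at that position.
Every occurrence is swapped for ''.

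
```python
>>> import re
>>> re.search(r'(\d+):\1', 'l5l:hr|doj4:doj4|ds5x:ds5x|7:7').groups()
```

A backreference is literal: `\1` must see the identical characters the first group matched.
`re.search` tries every starting position until one works.
The match spans [27:30] → '7:7'.
Captured: group 1 = '7'.

('7',)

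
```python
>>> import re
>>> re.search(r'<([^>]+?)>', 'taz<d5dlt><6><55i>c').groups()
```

`re.search` scans for the first position where the pattern succeeds.
The match spans [3:10] → '<d5dlt>'.
Captured: group 1 = 'd5dlt'.

('d5dlt',)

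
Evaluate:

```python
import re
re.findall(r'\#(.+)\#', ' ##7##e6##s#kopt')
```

Walking the string: at [1:12] match '##7##e6##s#', group 1 = '#7##e6##s'.
With a single group, `findall` returns only what that group captured — 1 item.

['#7##e6##s']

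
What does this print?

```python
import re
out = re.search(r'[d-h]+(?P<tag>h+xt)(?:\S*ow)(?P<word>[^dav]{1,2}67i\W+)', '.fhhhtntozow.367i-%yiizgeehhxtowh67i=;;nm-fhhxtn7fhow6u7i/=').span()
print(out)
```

(23, 39)

Pattern: one or more of a character in [d-h]; then one or more of a literal 'h', then the literal 'xt' (captured as 'tag'); then zero or more of a non-whitespace character, then the literal 'ow' (non-capturing group); then 1 to 2 of any character except [dav], then the literal '67i', then one or more of a non-word character (captured as 'word').
`re.search` tries every starting position until one works.
The match spans [23:39] → 'geehhxtowh67i=;;'.
Captured: group 1 = 'hxt', group 2 = 'h67i=;;'.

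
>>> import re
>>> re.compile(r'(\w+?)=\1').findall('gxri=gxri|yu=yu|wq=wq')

['gxri', 'yu', 'wq']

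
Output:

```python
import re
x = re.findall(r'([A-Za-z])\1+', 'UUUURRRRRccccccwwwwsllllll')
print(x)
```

['U', 'R', 'c', 'w', 'l']

After group 1 captures some text, `\1` only succeeds where that same text appears again.
Scanning left to right: at [0:4] match 'UUUU', group 1 = 'U'; at [4:9] match 'RRRRR', group 1 = 'R'; at [9:15] match 'cccccc', group 1 = 'c'; at [15:19] match 'wwww', group 1 = 'w'; at [20:26] match 'llllll', group 1 = 'l'.
Because there's exactly one group, `findall` drops the full match and keeps group 1 from each hit.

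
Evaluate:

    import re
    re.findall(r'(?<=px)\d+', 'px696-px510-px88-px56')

Lookahead/lookbehind check context without consuming it, so the matched span excludes the asserted characters.
Scanning left to right: at [2:5] → '696'; at [8:11] → '510'; at [14:16] → '88'; at [19:21] → '56'.
`findall` yields the raw match text (4 of them) because the pattern has no groups.

['696', '510', '88', '56']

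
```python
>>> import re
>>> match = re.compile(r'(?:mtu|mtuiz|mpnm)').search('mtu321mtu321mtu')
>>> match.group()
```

'mtu'

`re.search` scans for the first position where the pattern succeeds.
The match spans [0:3] → 'mtu'.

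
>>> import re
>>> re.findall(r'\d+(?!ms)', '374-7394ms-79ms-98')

A negative assertion filters positions out without eating any characters.
Walking the string: at [0:3] → '374'; at [4:7] → '739'; at [11:12] → '7'; at [16:18] → '98'.
With no groups in the pattern, `findall` gives back each whole match — 4 here.

['374', '739', '7', '98']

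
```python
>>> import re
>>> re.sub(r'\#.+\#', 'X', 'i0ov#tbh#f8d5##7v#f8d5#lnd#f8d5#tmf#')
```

`sub` substitutes 'X' at each match site.

'i0ovX'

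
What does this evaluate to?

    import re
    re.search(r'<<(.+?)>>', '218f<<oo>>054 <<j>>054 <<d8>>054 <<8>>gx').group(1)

The match spans [4:10] → '<<oo>>'.
Captured: group 1 = 'oo'.

'oo'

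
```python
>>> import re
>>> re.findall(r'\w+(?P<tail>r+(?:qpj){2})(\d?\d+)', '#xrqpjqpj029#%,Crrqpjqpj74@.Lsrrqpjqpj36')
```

Pattern: one or more of a word character; then one or more of the literal 'r', then the literal 'qpj' repeated 2 times (captured as 'tail'); then optionally a digit, then one or more of a digit (captured).
Walking the string: at [1:12] match 'xrqpjqpj029', groups = ('rqpjqpj', '029'); at [15:26] match 'Crrqpjqpj74', groups = ('rqpjqpj', '74'); at [28:40] match 'Lsrrqpjqpj36', groups = ('rqpjqpj', '36').
`findall` packs the 2 group values into a tuple for every match.

[('rqpjqpj', '029'), ('rqpjqpj', '74'), ('rqpjqpj', '36')]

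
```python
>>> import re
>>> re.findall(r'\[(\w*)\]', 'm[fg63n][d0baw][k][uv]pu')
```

['fg63n', 'd0baw', 'k', 'uv']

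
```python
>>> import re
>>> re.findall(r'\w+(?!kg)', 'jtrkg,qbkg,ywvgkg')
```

`(?!…)`/`(?<!…)` only lets a position through if the neighbouring text does NOT match; no characters are consumed.
Matches: at [0:5] → 'jtrkg'; at [6:10] → 'qbkg'; at [11:17] → 'ywvgkg'.
Since nothing is captured, `findall` lists the 3 matched substrings directly.

['jtrkg', 'qbkg', 'ywvgkg']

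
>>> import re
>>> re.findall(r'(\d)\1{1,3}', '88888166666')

After group 1 captures some text, `\1` only succeeds where that same text appears again.
Walking the string: at [0:4] match '8888', group 1 = '8'; at [6:10] match '6666', group 1 = '6'.
Because there's exactly one group, `findall` drops the full match and keeps group 1 from each hit.

['8', '6']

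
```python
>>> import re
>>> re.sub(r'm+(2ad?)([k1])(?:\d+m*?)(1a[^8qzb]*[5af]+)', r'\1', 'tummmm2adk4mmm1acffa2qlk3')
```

'tu2ad2qlk3'

Each match is replaced using the text its own group 1 captured.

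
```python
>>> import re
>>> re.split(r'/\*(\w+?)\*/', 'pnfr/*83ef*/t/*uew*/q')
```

`re.split` interleaves the captured-group text with the surrounding fragments.

['pnfr', '83ef', 't', 'uew', 'q']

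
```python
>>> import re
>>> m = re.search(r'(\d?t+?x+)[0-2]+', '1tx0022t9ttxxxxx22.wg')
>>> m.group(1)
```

'1tx'

The match spans [0:7] → '1tx0022'.
Captured: group 1 = '1tx'.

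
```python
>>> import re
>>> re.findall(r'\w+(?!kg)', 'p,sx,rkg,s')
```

`(?!…)`/`(?<!…)` only lets a position through if the neighbouring text does NOT match; no characters are consumed.
Walking the string: at [0:1] → 'p'; at [2:4] → 'sx'; at [5:8] → 'rkg'; at [9:10] → 's'.
With no groups in the pattern, `findall` gives back each whole match — 4 here.

['p', 'sx', 'rkg', 's']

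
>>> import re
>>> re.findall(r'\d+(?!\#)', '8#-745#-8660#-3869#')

['74', '866', '386']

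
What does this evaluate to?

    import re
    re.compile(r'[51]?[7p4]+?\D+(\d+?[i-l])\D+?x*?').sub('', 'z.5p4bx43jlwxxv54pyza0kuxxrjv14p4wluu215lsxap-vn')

The `?` after the quantifier makes it lazy — it takes as little as possible before letting the rest of the pattern try.
`sub` substitutes '' at each match site.

'z.wxxvxxrjvxap-vn'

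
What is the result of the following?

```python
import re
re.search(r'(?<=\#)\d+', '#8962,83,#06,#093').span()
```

The lookaround is zero-width — it requires the adjacent text to match without consuming it, so the asserted text isn't part of the match.
The match spans [1:5] → '8962'.

(1, 5)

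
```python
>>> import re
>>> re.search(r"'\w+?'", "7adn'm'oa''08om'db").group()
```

"'m'"

The match spans [4:7] → "'m'".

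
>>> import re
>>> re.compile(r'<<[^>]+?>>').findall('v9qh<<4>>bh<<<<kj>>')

Scanning left to right: at [4:9] → '<<4>>'; at [11:19] → '<<<<kj>>'.
`findall` yields the raw match text (2 of them) because the pattern has no groups.

['<<4>>', '<<<<kj>>']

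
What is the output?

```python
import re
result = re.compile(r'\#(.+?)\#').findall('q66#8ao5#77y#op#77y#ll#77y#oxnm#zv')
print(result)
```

['8ao5', 'op', 'll', 'oxnm']

With the lazy modifier that quantifier settles for the fewest repetitions that let the rest of the pattern succeed (the atoms after it are unaffected and can still be greedy).
Matches: at [3:9] match '#8ao5#', group 1 = '8ao5'; at [12:16] match '#op#', group 1 = 'op'; at [19:23] match '#ll#', group 1 = 'll'; at [26:32] match '#oxnm#', group 1 = 'oxnm'.
One capturing group, so `findall` returns just the captured substring from each match — 4 in all.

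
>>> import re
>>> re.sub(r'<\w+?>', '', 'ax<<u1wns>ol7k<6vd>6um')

Matches: at [3:10] → '<u1wns>'; at [14:19] → '<6vd>'.
`sub` substitutes '' at each match site.

'ax<ol7k6um'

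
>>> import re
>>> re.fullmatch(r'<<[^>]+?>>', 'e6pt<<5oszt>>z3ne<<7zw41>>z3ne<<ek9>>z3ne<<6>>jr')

`fullmatch` succeeds only if the pattern covers the string from start to end.
Here the pattern can't cover the whole string, so the call returns None.

None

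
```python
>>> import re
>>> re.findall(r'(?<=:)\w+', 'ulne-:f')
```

['f']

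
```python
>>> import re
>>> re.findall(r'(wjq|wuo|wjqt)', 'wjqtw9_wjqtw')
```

Alternation isn't longest-match — the leftmost alternative that fits at this position is chosen.
Scanning left to right: at [0:3] match 'wjq', group 1 = 'wjq'; at [7:10] match 'wjq', group 1 = 'wjq'.
`findall` collects group 1 from each match (2 total).

['wjq', 'wjq']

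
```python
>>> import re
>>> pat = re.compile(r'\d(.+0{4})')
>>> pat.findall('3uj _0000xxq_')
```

This matches a digit; then one or more of any character, then exactly 4 of the literal '0' (captured).
Because there's exactly one group, `findall` drops the full match and keeps group 1 from the one hit.

['uj _0000']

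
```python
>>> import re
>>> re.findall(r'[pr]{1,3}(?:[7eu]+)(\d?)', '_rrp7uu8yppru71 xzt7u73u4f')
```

Because there's exactly one group, `findall` drops the full match and keeps group 1 from each hit.

['8', '1']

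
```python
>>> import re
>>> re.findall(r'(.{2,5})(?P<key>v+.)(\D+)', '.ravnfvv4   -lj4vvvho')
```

[('.ra', 'vn', 'fvv'), (' -lj4', 'vvvh', 'o')]

The pattern matches 2 to 5 of any character (captured); then one or more of a literal 'v', then any character (captured as 'key'); then one or more of a non-digit (captured).
Scanning left to right: at [0:8] match '.ravnfvv', groups = ('.ra', 'vn', 'fvv'); at [11:21] match ' -lj4vvvho', groups = (' -lj4', 'vvvh', 'o').
3 groups means each result is a tuple of 3 captured strings — 2 here.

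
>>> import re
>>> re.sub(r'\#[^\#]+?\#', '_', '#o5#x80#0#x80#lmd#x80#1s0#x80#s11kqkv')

'_x80_x80_x80_x80#s11kqkv'

Matches: at [0:4] → '#o5#'; at [7:10] → '#0#'; at [13:18] → '#lmd#'; at [21:26] → '#1s0#'.
Every occurrence is swapped for '_'.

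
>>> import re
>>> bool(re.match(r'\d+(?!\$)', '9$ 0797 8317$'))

False

Because the assertion is negative and zero-width, positions next to the forbidden text are skipped.
With `match`, the pattern is implicitly anchored at the beginning.
Here the string doesn't start with a match, so the call returns None, and `bool(None)` is False.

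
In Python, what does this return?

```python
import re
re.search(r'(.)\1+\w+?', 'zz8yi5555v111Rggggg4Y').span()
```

(0, 3)

The backreference `\1` re-matches whatever the first group consumed, character for character.
The match spans [0:3] → 'zz8'.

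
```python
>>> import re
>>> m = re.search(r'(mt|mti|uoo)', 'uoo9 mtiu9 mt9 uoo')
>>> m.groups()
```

('uoo',)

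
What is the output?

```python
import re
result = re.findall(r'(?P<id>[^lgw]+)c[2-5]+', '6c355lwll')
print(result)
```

['6']

Pattern: one or more of any character except [lgw] (captured as 'id'); then the literal 'c', then one or more of a character in [2-5].
Because there's exactly one group, `findall` drops the full match and keeps group 1 from the one hit.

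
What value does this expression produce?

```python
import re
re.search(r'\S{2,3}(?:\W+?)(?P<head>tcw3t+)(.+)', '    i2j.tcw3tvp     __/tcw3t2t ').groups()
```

('tcw3t', 'vp     __/tcw3t2t ')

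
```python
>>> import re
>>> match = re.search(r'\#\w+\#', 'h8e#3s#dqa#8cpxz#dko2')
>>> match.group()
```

'#3s#'

The match spans [3:7] → '#3s#'.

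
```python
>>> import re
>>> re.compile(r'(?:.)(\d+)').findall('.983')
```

['983']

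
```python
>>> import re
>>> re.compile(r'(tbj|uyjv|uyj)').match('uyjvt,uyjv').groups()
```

('uyjv',)

Alternation isn't longest-match — the leftmost alternative that fits at this position is chosen.
With `match`, the pattern is implicitly anchored at the beginning.
The match spans [0:4] → 'uyjv'.
Captured: group 1 = 'uyjv'.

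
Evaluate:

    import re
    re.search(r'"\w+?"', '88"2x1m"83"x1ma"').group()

Unlike `match`, `search` isn't anchored — it looks for the pattern anywhere in the string.
The match spans [2:8] → '"2x1m"'.

'"2x1m"'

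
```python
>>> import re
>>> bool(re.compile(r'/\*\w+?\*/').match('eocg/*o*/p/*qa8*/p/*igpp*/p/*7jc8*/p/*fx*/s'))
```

False

`re.match` won't scan ahead — the pattern has to work from the very first character.
Here the string doesn't start with a match, so the call returns None, and `bool(None)` is False.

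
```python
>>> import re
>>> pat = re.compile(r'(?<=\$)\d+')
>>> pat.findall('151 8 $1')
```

['1']

Because the assertion is zero-width, the text it checks is not consumed and won't appear in the result.
Scanning left to right: at [7:8] → '1'.
Since nothing is captured, `findall` lists the 1 matched substring directly.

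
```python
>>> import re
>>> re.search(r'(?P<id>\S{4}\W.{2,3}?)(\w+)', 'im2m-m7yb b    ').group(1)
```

'im2m-m7'

The match spans [0:9] → 'im2m-m7yb'.
Captured: group 1 = 'im2m-m7', group 2 = 'yb'.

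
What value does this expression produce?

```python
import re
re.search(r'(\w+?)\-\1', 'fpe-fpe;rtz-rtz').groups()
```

The match spans [0:7] → 'fpe-fpe'.
Captured: group 1 = 'fpe'.

('fpe',)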